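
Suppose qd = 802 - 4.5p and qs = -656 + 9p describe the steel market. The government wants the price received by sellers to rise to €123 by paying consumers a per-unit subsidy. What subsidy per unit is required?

Required subsidy s = €45 per unit

At a seller price of 123, quantity supplied is -656 + 9·123 = 451.
Buyers absorb 451 only when they pay pb with 802 − 4.5·pb = 451, i.e. pb = 78.
s = ps − pb = 123 − 78 = 45.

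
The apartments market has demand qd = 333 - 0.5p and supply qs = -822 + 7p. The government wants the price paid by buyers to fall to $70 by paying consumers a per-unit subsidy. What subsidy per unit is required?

At a buyer price of 70, quantity demanded is 333 − 0.5·70 = 298.
Sellers supply 298 only when they receive ps with -822 + 7·ps = 298, i.e. ps = 160.
s = ps − pb = 160 − 70 = 90.

Required subsidy s = $90 per unit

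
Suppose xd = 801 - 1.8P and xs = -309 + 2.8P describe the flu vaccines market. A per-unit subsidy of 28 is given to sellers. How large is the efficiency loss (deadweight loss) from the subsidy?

Pre-subsidy: 801 - 1.8P = -309 + 2.8P gives P* = 5550/23, x* = 8433/23.
With the subsidy, sellers receive Ps = Pb + 28 for each unit, where Pb is the price buyers pay.
Supply in terms of Pb becomes xs = -309 + 2.8(Pb + 28) = -230.6 + 2.8Pb. Setting this equal to demand: 801 - 1.8Pb = -230.6 + 2.8Pb, so Pb = 5158/23.
Sellers receive Ps = 5158/23 + 28 = 5802/23; x' = 801 − 1.8·(5158/23) = 45693/115.
The subsidy expands output by 45693/115 − 8433/23 = 3528/115 past the efficient level; on those units the gap between marginal cost and willingness to pay runs from 0 up to 28.
DWL = ½ × 28 × 3528/115 = 49392/115.

Deadweight loss = 49392/115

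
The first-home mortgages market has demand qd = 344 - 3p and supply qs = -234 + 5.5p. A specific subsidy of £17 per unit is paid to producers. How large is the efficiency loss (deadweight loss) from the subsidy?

Pre-subsidy: 344 - 3p = -234 + 5.5p gives p* = 68, q* = 140.
With the subsidy, sellers receive ps = pb + 17 for each unit, where pb is the price buyers pay.
Supply in terms of pb becomes qs = -234 + 5.5(pb + 17) = -140.5 + 5.5pb. Setting this equal to demand: 344 - 3pb = -140.5 + 5.5pb, so pb = 57.
Sellers receive ps = 57 + 17 = 74; q' = 344 − 3·57 = 173.
The subsidy expands output by 173 − 140 = 33 past the efficient level; on those units the gap between marginal cost and willingness to pay runs from 0 up to 17.
DWL = ½ × 17 × 33 = 280.5.

Deadweight loss = £280.5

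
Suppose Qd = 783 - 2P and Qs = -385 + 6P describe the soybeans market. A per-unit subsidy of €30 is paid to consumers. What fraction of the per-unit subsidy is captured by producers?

Pre-subsidy: 783 - 2P = -385 + 6P gives P* = 146, Q* = 491.
With the rebate, buyers effectively pay Pb = Ps − 30, where Ps is the price sellers receive.
Demand in terms of Ps becomes Qd = 783 − 2(Ps − 30) = 843 - 2Ps. Setting this equal to supply: 843 - 2Ps = -385 + 6Ps, so Ps = 153.5.
Buyers pay Pb = 153.5 − 30 = 123.5; Q' = -385 + 6·153.5 = 536.
Buyers' price falls by P* − Pb = 146 − 123.5 = 22.5; sellers' price rises by Ps − P* = 153.5 − 146 = 7.5.
So producers capture 7.5/30 = 0.25 of each unit of subsidy.

Producer share = 0.25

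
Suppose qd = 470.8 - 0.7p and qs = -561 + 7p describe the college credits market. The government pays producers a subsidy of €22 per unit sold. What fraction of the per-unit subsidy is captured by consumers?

Consumer share = 10/11

Pre-subsidy: 470.8 - 0.7p = -561 + 7p gives p* = 134, q* = 377.
With the subsidy, sellers receive ps = pb + 22 for each unit, where pb is the price buyers pay.
Supply in terms of pb becomes qs = -561 + 7(pb + 22) = -407 + 7pb. Setting this equal to demand: 470.8 - 0.7pb = -407 + 7pb, so pb = 114.
Sellers receive ps = 114 + 22 = 136; q' = 470.8 − 0.7·114 = 391.
Buyers' price falls by p* − pb = 134 − 114 = 20; sellers' price rises by ps − p* = 136 − 134 = 2.
So consumers capture 20/22 = 10/11 of each unit of subsidy.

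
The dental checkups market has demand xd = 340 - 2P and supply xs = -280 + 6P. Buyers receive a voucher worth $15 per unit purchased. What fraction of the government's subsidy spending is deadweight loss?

Pre-subsidy: 340 - 2P = -280 + 6P gives P* = 77.5, x* = 185.
With the rebate, buyers effectively pay Pb = Ps − 15, where Ps is the price sellers receive.
Demand in terms of Ps becomes xd = 340 − 2(Ps − 15) = 370 - 2Ps. Setting this equal to supply: 370 - 2Ps = -280 + 6Ps, so Ps = 81.25.
Buyers pay Pb = 81.25 − 15 = 66.25; x' = -280 + 6·81.25 = 207.5.
ΔCS = ½(185 + 207.5)(77.5 − 66.25) = 2207.8125; ΔPS = ½(185 + 207.5)(81.25 − 77.5) = 735.9375.
Government spending = 15 × 207.5 = 3112.5.
DWL = ½ × 15 × (207.5 − 185) = 168.75; fraction = 168.75 / 3112.5 = 9/166.

DWL / government spending = 9/166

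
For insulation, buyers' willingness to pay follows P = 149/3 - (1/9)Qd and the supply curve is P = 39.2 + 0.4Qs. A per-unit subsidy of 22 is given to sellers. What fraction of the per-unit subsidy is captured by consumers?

Pre-subsidy: 149/3 - (1/9)Q = 39.2 + 0.4Q gives Q* = 471/23 and P* = 1090/23.
With the subsidy, sellers receive Ps = Pb + 22 for each unit, where Pb is the price buyers pay.
On the curves, Pb = 149/3 - (1/9)Q and Ps = 39.2 + 0.4Q; the wedge Ps − Pb = 22 gives 39.2 + 0.4Q − (149/3 - (1/9)Q) = 22, so Q' = 1461/23.
Then Pb = 149/3 − (1/9)·(1461/23) = 980/23 and Ps = 39.2 + 0.4·(1461/23) = 1486/23.
Buyers' price falls by P* − Pb = 1090/23 − 980/23 = 110/23; sellers' price rises by Ps − P* = 1486/23 − 1090/23 = 396/23.
So consumers capture (110/23)/22 = 5/23 of each unit of subsidy.

Consumer share = 5/23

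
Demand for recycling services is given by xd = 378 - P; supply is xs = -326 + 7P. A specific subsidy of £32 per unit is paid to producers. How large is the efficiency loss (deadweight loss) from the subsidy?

Deadweight loss = £448

Pre-subsidy: 378 - P = -326 + 7P gives P* = 88, x* = 290.
With the subsidy, sellers receive Ps = Pb + 32 for each unit, where Pb is the price buyers pay.
Supply in terms of Pb becomes xs = -326 + 7(Pb + 32) = -102 + 7Pb. Setting this equal to demand: 378 - Pb = -102 + 7Pb, so Pb = 60.
Sellers receive Ps = 60 + 32 = 92; x' = 378 − 1·60 = 318.
The subsidy expands output by 318 − 290 = 28 past the efficient level; on those units the gap between marginal cost and willingness to pay runs from 0 up to 32.
DWL = ½ × 32 × 28 = 448.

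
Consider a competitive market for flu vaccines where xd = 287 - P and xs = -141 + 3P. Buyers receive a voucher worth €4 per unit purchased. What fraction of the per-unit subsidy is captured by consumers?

Pre-subsidy: 287 - P = -141 + 3P gives P* = 107, x* = 180.
With the rebate, buyers effectively pay Pb = Ps − 4, where Ps is the price sellers receive.
Demand in terms of Ps becomes xd = 287 − 1(Ps − 4) = 291 - Ps. Setting this equal to supply: 291 - Ps = -141 + 3Ps, so Ps = 108.
Buyers pay Pb = 108 − 4 = 104; x' = -141 + 3·108 = 183.
Buyers' price falls by P* − Pb = 107 − 104 = 3; sellers' price rises by Ps − P* = 108 − 107 = 1.
So consumers capture 3/4 = 0.75 of each unit of subsidy.

Consumer share = 0.75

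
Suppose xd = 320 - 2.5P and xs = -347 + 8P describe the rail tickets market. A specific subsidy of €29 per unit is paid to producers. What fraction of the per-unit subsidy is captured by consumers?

Pre-subsidy: 320 - 2.5P = -347 + 8P gives P* = 1334/21, x* = 3385/21.
With the subsidy, sellers receive Ps = Pb + 29 for each unit, where Pb is the price buyers pay.
Supply in terms of Pb becomes xs = -347 + 8(Pb + 29) = -115 + 8Pb. Setting this equal to demand: 320 - 2.5Pb = -115 + 8Pb, so Pb = 290/7.
Sellers receive Ps = 290/7 + 29 = 493/7; x' = 320 − 2.5·(290/7) = 1515/7.
Buyers' price falls by P* − Pb = 1334/21 − 290/7 = 464/21; sellers' price rises by Ps − P* = 493/7 − 1334/21 = 145/21.
So consumers capture (464/21)/29 = 16/21 of each unit of subsidy.

Consumer share = 16/21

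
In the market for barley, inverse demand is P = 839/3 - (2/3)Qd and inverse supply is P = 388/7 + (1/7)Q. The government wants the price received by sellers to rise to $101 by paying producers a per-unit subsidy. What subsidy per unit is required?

Required subsidy s = $34 per unit

At a seller price of 101, quantity supplied is -388 + 7·101 = 319.
Buyers absorb 319 only when they pay Pb = 839/3 − (2/3)·319 = 67.
s = Ps − Pb = 101 − 67 = 34.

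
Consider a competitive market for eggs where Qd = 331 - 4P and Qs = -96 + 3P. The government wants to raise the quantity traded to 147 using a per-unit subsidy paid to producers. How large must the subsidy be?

Required subsidy s = 35 per unit

At Q = 147, invert demand for the buyer price: Pb = (331 − 147)/4 = 46; invert supply for the seller price: Ps = (147 − (-96))/3 = 81.
The subsidy must fill the gap: s = Ps − Pb = 81 − 46 = 35.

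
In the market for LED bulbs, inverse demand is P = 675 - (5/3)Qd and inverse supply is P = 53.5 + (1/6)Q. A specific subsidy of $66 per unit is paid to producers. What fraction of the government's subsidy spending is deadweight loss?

DWL / government spending = 0.048

Pre-subsidy: 675 - (5/3)Q = 53.5 + (1/6)Q gives Q* = 339 and P* = 110.
With the subsidy, sellers receive Ps = Pb + 66 for each unit, where Pb is the price buyers pay.
On the curves, Pb = 675 - (5/3)Q and Ps = 53.5 + (1/6)Q; the wedge Ps − Pb = 66 gives 53.5 + (1/6)Q − (675 - (5/3)Q) = 66, so Q' = 375.
Then Pb = 675 − (5/3)·375 = 50 and Ps = 53.5 + (1/6)·375 = 116.
ΔCS = ½(339 + 375)(110 − 50) = 21420; ΔPS = ½(339 + 375)(116 − 110) = 2142.
Government spending = 66 × 375 = 24750.
DWL = ½ × 66 × (375 − 339) = 1188; fraction = 1188 / 24750 = 0.048.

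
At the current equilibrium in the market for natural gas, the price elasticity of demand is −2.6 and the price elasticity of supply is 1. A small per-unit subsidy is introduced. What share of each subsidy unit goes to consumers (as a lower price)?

Consumer share = 5/18

For a small subsidy around the equilibrium, the benefit split depends on the relative slopes, which at a point are proportional to the elasticities.
Buyer share = εs/(εs + |εd|) = 1/(1 + 2.6) = 5/18; seller share = |εd|/(εs + |εd|) = 13/18.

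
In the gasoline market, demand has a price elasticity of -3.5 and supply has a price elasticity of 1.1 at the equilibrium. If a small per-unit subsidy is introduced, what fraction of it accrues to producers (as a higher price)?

For a small subsidy around the equilibrium, the benefit split depends on the relative slopes, which at a point are proportional to the elasticities.
Buyer share = εs/(εs + |εd|) = 1.1/(1.1 + 3.5) = 11/46; seller share = |εd|/(εs + |εd|) = 35/46.
So producers capture 35/46 of the subsidy.

Producer share = 35/46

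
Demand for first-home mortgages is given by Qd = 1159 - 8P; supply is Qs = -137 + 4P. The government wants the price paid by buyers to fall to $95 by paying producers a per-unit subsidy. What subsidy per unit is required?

At a buyer price of 95, quantity demanded is 1159 − 8·95 = 399.
Sellers supply 399 only when they receive Ps with -137 + 4·Ps = 399, i.e. Ps = 134.
s = Ps − Pb = 134 − 95 = 39.

Required subsidy s = $39 per unit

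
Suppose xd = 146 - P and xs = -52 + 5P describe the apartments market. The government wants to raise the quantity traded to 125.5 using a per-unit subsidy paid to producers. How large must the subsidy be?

At x = 125.5, invert demand for the buyer price: Pb = (146 − 125.5)/1 = 20.5; invert supply for the seller price: Ps = (125.5 − (-52))/5 = 35.5.
The subsidy must fill the gap: s = Ps − Pb = 35.5 − 20.5 = 15.

Required subsidy s = 15 per unit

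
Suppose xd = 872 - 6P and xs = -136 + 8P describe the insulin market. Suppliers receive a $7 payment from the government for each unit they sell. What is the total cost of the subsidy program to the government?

Government cost = $3248

Pre-subsidy: 872 - 6P = -136 + 8P gives P* = 72, x* = 440.
With the subsidy, sellers receive Ps = Pb + 7 for each unit, where Pb is the price buyers pay.
Supply in terms of Pb becomes xs = -136 + 8(Pb + 7) = -80 + 8Pb. Setting this equal to demand: 872 - 6Pb = -80 + 8Pb, so Pb = 68.
Sellers receive Ps = 68 + 7 = 75; x' = 872 − 6·68 = 464.
Government outlay = subsidy × quantity = 7 × 464 = 3248.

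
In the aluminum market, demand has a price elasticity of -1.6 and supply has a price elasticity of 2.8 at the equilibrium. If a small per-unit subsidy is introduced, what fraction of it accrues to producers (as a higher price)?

For a small subsidy around the equilibrium, the benefit split depends on the relative slopes, which at a point are proportional to the elasticities.
Buyer share = εs/(εs + |εd|) = 2.8/(2.8 + 1.6) = 7/11; seller share = |εd|/(εs + |εd|) = 4/11.
So producers capture 4/11 of the subsidy.

Producer share = 4/11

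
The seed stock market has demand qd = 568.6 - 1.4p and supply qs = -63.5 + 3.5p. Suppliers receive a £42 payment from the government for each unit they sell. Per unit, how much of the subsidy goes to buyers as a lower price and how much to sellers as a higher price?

Buyers gain £30 per unit; sellers gain £12 per unit

Pre-subsidy: 568.6 - 1.4p = -63.5 + 3.5p gives p* = 129, q* = 388.
With the subsidy, sellers receive ps = pb + 42 for each unit, where pb is the price buyers pay.
Supply in terms of pb becomes qs = -63.5 + 3.5(pb + 42) = 83.5 + 3.5pb. Setting this equal to demand: 568.6 - 1.4pb = 83.5 + 3.5pb, so pb = 99.
Sellers receive ps = 99 + 42 = 141; q' = 568.6 − 1.4·99 = 430.
Buyers' price falls by p* − pb = 129 − 99 = 30; sellers' price rises by ps − p* = 141 − 129 = 12.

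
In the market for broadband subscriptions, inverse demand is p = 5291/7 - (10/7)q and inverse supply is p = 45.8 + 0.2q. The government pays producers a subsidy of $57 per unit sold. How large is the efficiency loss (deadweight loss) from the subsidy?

Deadweight loss = $997.5

Pre-subsidy: 5291/7 - (10/7)q = 45.8 + 0.2q gives q* = 436 and p* = 133.
With the subsidy, sellers receive ps = pb + 57 for each unit, where pb is the price buyers pay.
On the curves, pb = 5291/7 - (10/7)q and ps = 45.8 + 0.2q; the wedge ps − pb = 57 gives 45.8 + 0.2q − (5291/7 - (10/7)q) = 57, so q' = 471.
Then pb = 5291/7 − (10/7)·471 = 83 and ps = 45.8 + 0.2·471 = 140.
The subsidy expands output by 471 − 436 = 35 past the efficient level; on those units the gap between marginal cost and willingness to pay runs from 0 up to 57.
DWL = ½ × 57 × 35 = 997.5.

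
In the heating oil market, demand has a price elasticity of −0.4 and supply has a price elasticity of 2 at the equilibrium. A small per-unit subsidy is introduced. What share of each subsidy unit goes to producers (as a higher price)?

For a small subsidy around the equilibrium, the benefit split depends on the relative slopes, which at a point are proportional to the elasticities.
Buyer share = εs/(εs + |εd|) = 2/(2 + 0.4) = 5/6; seller share = |εd|/(εs + |εd|) = 1/6.
So producers capture 1/6 of the subsidy.

Producer share = 1/6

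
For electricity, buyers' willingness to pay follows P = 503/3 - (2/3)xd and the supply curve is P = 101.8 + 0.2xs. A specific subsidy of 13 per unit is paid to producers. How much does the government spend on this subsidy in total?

Pre-subsidy: 503/3 - (2/3)x = 101.8 + 0.2x gives x* = 76 and P* = 117.
With the subsidy, sellers receive Ps = Pb + 13 for each unit, where Pb is the price buyers pay.
On the curves, Pb = 503/3 - (2/3)x and Ps = 101.8 + 0.2x; the wedge Ps − Pb = 13 gives 101.8 + 0.2x − (503/3 - (2/3)x) = 13, so x' = 91.
Then Pb = 503/3 − (2/3)·91 = 107 and Ps = 101.8 + 0.2·91 = 120.
Government outlay = subsidy × quantity = 13 × 91 = 1183.

Government cost = 1183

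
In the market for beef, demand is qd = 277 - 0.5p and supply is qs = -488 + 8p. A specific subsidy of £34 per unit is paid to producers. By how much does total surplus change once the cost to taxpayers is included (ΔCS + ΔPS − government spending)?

Net change in total surplus = -£272

Pre-subsidy: 277 - 0.5p = -488 + 8p gives p* = 90, q* = 232.
With the subsidy, sellers receive ps = pb + 34 for each unit, where pb is the price buyers pay.
Supply in terms of pb becomes qs = -488 + 8(pb + 34) = -216 + 8pb. Setting this equal to demand: 277 - 0.5pb = -216 + 8pb, so pb = 58.
Sellers receive ps = 58 + 34 = 92; q' = 277 − 0.5·58 = 248.
ΔCS = ½(232 + 248)(90 − 58) = 7680; ΔPS = ½(232 + 248)(92 − 90) = 480.
Government spending = 34 × 248 = 8432.
Net change = 7680 + 480 − 8432 = -272. The loss equals the DWL triangle ½·34·16.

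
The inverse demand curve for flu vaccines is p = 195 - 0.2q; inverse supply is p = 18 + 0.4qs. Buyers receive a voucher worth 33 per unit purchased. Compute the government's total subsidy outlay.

Pre-subsidy: 195 - 0.2q = 18 + 0.4q gives q* = 295 and p* = 136.
With the rebate, buyers effectively pay pb = ps − 33, where ps is the price sellers receive.
On the curves, pb = 195 - 0.2q and ps = 18 + 0.4q; the wedge ps − pb = 33 gives 18 + 0.4q − (195 - 0.2q) = 33, so q' = 350.
Then pb = 195 − 0.2·350 = 125 and ps = 18 + 0.4·350 = 158.
Government outlay = subsidy × quantity = 33 × 350 = 11550.

Government cost = 11550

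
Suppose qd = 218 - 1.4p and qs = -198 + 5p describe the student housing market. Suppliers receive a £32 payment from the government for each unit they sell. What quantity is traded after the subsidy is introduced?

q' = 162

Pre-subsidy: 218 - 1.4p = -198 + 5p gives p* = 65, q* = 127.
With the subsidy, sellers receive ps = pb + 32 for each unit, where pb is the price buyers pay.
Supply in terms of pb becomes qs = -198 + 5(pb + 32) = -38 + 5pb. Setting this equal to demand: 218 - 1.4pb = -38 + 5pb, so pb = 40.
Sellers receive ps = 40 + 32 = 72; q' = 218 − 1.4·40 = 162.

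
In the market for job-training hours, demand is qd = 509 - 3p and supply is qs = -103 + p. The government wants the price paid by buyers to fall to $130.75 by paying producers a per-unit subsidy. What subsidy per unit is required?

At a buyer price of 130.75, quantity demanded is 509 − 3·130.75 = 116.75.
Sellers supply 116.75 only when they receive ps with -103 + 1·ps = 116.75, i.e. ps = 219.75.
s = ps − pb = 219.75 − 130.75 = 89.

Required subsidy s = $89 per unit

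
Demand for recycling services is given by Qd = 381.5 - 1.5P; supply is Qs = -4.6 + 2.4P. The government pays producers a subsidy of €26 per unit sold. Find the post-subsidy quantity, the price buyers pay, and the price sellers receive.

Q' = 257; buyers pay €83; sellers receive €109

Pre-subsidy: 381.5 - 1.5P = -4.6 + 2.4P gives P* = 99, Q* = 233.
With the subsidy, sellers receive Ps = Pb + 26 for each unit, where Pb is the price buyers pay.
Supply in terms of Pb becomes Qs = -4.6 + 2.4(Pb + 26) = 57.8 + 2.4Pb. Setting this equal to demand: 381.5 - 1.5Pb = 57.8 + 2.4Pb, so Pb = 83.
Sellers receive Ps = 83 + 26 = 109; Q' = 381.5 − 1.5·83 = 257.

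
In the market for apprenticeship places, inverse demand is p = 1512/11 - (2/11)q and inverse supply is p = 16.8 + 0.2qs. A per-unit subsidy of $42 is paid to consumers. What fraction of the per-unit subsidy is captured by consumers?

Consumer share = 10/21

Pre-subsidy: 1512/11 - (2/11)q = 16.8 + 0.2q gives q* = 316 and p* = 80.
With the rebate, buyers effectively pay pb = ps − 42, where ps is the price sellers receive.
On the curves, pb = 1512/11 - (2/11)q and ps = 16.8 + 0.2q; the wedge ps − pb = 42 gives 16.8 + 0.2q − (1512/11 - (2/11)q) = 42, so q' = 426.
Then pb = 1512/11 − (2/11)·426 = 60 and ps = 16.8 + 0.2·426 = 102.
Buyers' price falls by p* − pb = 80 − 60 = 20; sellers' price rises by ps − p* = 102 − 80 = 22.
So consumers capture 20/42 = 10/21 of each unit of subsidy.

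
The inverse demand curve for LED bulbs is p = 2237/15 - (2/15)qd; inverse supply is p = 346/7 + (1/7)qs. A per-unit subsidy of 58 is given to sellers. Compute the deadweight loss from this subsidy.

Deadweight loss = 6090

Pre-subsidy: 2237/15 - (2/15)q = 346/7 + (1/7)q gives q* = 361 and p* = 101.
With the subsidy, sellers receive ps = pb + 58 for each unit, where pb is the price buyers pay.
On the curves, pb = 2237/15 - (2/15)q and ps = 346/7 + (1/7)q; the wedge ps − pb = 58 gives 346/7 + (1/7)q − (2237/15 - (2/15)q) = 58, so q' = 571.
Then pb = 2237/15 − (2/15)·571 = 73 and ps = 346/7 + (1/7)·571 = 131.
The subsidy expands output by 571 − 361 = 210 past the efficient level; on those units the gap between marginal cost and willingness to pay runs from 0 up to 58.
DWL = ½ × 58 × 210 = 6090.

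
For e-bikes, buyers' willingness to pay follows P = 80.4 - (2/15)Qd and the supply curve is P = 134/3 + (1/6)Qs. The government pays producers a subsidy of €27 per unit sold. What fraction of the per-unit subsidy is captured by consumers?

Consumer share = 4/9

Pre-subsidy: 80.4 - (2/15)Q = 134/3 + (1/6)Q gives Q* = 1072/9 and P* = 1742/27.
With the subsidy, sellers receive Ps = Pb + 27 for each unit, where Pb is the price buyers pay.
On the curves, Pb = 80.4 - (2/15)Q and Ps = 134/3 + (1/6)Q; the wedge Ps − Pb = 27 gives 134/3 + (1/6)Q − (80.4 - (2/15)Q) = 27, so Q' = 1882/9.
Then Pb = 80.4 − (2/15)·(1882/9) = 1418/27 and Ps = 134/3 + (1/6)·(1882/9) = 2147/27.
Buyers' price falls by P* − Pb = 1742/27 − 1418/27 = 12; sellers' price rises by Ps − P* = 2147/27 − 1742/27 = 15.
So consumers capture 12/27 = 4/9 of each unit of subsidy.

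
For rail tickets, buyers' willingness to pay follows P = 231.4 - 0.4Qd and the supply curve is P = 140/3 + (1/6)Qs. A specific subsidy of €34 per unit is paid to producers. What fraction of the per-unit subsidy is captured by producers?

Pre-subsidy: 231.4 - 0.4Q = 140/3 + (1/6)Q gives Q* = 326 and P* = 101.
With the subsidy, sellers receive Ps = Pb + 34 for each unit, where Pb is the price buyers pay.
On the curves, Pb = 231.4 - 0.4Q and Ps = 140/3 + (1/6)Q; the wedge Ps − Pb = 34 gives 140/3 + (1/6)Q − (231.4 - 0.4Q) = 34, so Q' = 386.
Then Pb = 231.4 − 0.4·386 = 77 and Ps = 140/3 + (1/6)·386 = 111.
Buyers' price falls by P* − Pb = 101 − 77 = 24; sellers' price rises by Ps − P* = 111 − 101 = 10.
So producers capture 10/34 = 5/17 of each unit of subsidy.

Producer share = 5/17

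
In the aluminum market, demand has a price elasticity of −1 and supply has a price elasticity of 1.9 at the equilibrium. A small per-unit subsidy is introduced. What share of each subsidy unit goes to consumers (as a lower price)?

For a small subsidy around the equilibrium, the benefit split depends on the relative slopes, which at a point are proportional to the elasticities.
Buyer share = εs/(εs + |εd|) = 1.9/(1.9 + 1) = 19/29; seller share = |εd|/(εs + |εd|) = 10/29.

Consumer share = 19/29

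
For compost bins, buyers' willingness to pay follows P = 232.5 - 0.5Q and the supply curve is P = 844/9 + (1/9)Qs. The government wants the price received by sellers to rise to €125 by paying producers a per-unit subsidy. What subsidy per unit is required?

At a seller price of 125, quantity supplied is -844 + 9·125 = 281.
Buyers absorb 281 only when they pay Pb = 232.5 − 0.5·281 = 92.
s = Ps − Pb = 125 − 92 = 33.

Required subsidy s = €33 per unit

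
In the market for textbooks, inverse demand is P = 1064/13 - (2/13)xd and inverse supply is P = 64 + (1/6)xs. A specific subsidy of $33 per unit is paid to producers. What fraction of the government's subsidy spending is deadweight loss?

DWL / government spending = 429/1322

Pre-subsidy: 1064/13 - (2/13)x = 64 + (1/6)x gives x* = 55.68 and P* = 73.28.
With the subsidy, sellers receive Ps = Pb + 33 for each unit, where Pb is the price buyers pay.
On the curves, Pb = 1064/13 - (2/13)x and Ps = 64 + (1/6)x; the wedge Ps − Pb = 33 gives 64 + (1/6)x − (1064/13 - (2/13)x) = 33, so x' = 158.64.
Then Pb = 1064/13 − (2/13)·158.64 = 57.44 and Ps = 64 + (1/6)·158.64 = 90.44.
ΔCS = ½(55.68 + 158.64)(73.28 − 57.44) = 1697.4144; ΔPS = ½(55.68 + 158.64)(90.44 − 73.28) = 1838.8656.
Government spending = 33 × 158.64 = 5235.12.
DWL = ½ × 33 × (158.64 − 55.68) = 1698.84; fraction = 1698.84 / 5235.12 = 429/1322.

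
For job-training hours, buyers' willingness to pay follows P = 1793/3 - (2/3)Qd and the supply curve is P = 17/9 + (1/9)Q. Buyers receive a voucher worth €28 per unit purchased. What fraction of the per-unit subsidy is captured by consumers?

Consumer share = 6/7

Pre-subsidy: 1793/3 - (2/3)Q = 17/9 + (1/9)Q gives Q* = 766 and P* = 87.
With the rebate, buyers effectively pay Pb = Ps − 28, where Ps is the price sellers receive.
On the curves, Pb = 1793/3 - (2/3)Q and Ps = 17/9 + (1/9)Q; the wedge Ps − Pb = 28 gives 17/9 + (1/9)Q − (1793/3 - (2/3)Q) = 28, so Q' = 802.
Then Pb = 1793/3 − (2/3)·802 = 63 and Ps = 17/9 + (1/9)·802 = 91.
Buyers' price falls by P* − Pb = 87 − 63 = 24; sellers' price rises by Ps − P* = 91 − 87 = 4.
So consumers capture 24/28 = 6/7 of each unit of subsidy.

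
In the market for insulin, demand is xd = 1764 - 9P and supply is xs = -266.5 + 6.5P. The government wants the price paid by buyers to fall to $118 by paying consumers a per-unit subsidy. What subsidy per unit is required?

Required subsidy s = $31 per unit

At a buyer price of 118, quantity demanded is 1764 − 9·118 = 702.
Sellers supply 702 only when they receive Ps with -266.5 + 6.5·Ps = 702, i.e. Ps = 149.
s = Ps − Pb = 149 − 118 = 31.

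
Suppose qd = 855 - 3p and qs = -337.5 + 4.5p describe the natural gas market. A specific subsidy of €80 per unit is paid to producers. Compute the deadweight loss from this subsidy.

Deadweight loss = €5760

Pre-subsidy: 855 - 3p = -337.5 + 4.5p gives p* = 159, q* = 378.
With the subsidy, sellers receive ps = pb + 80 for each unit, where pb is the price buyers pay.
Supply in terms of pb becomes qs = -337.5 + 4.5(pb + 80) = 22.5 + 4.5pb. Setting this equal to demand: 855 - 3pb = 22.5 + 4.5pb, so pb = 111.
Sellers receive ps = 111 + 80 = 191; q' = 855 − 3·111 = 522.
The subsidy expands output by 522 − 378 = 144 past the efficient level; on those units the gap between marginal cost and willingness to pay runs from 0 up to 80.
DWL = ½ × 80 × 144 = 5760.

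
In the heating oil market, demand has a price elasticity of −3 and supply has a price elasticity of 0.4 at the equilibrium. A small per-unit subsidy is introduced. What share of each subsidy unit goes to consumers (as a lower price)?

Consumer share = 2/17

For a small subsidy around the equilibrium, the benefit split depends on the relative slopes, which at a point are proportional to the elasticities.
Buyer share = εs/(εs + |εd|) = 0.4/(0.4 + 3) = 2/17; seller share = |εd|/(εs + |εd|) = 15/17.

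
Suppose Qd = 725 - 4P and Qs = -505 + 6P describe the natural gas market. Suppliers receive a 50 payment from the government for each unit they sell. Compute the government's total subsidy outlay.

Pre-subsidy: 725 - 4P = -505 + 6P gives P* = 123, Q* = 233.
With the subsidy, sellers receive Ps = Pb + 50 for each unit, where Pb is the price buyers pay.
Supply in terms of Pb becomes Qs = -505 + 6(Pb + 50) = -205 + 6Pb. Setting this equal to demand: 725 - 4Pb = -205 + 6Pb, so Pb = 93.
Sellers receive Ps = 93 + 50 = 143; Q' = 725 − 4·93 = 353.
Government outlay = subsidy × quantity = 50 × 353 = 17650.

Government cost = 17650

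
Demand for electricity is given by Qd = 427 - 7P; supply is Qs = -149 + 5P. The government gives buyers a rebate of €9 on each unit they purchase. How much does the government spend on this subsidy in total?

Pre-subsidy: 427 - 7P = -149 + 5P gives P* = 48, Q* = 91.
With the rebate, buyers effectively pay Pb = Ps − 9, where Ps is the price sellers receive.
Demand in terms of Ps becomes Qd = 427 − 7(Ps − 9) = 490 - 7Ps. Setting this equal to supply: 490 - 7Ps = -149 + 5Ps, so Ps = 53.25.
Buyers pay Pb = 53.25 − 9 = 44.25; Q' = -149 + 5·53.25 = 117.25.
Government outlay = subsidy × quantity = 9 × 117.25 = 1055.25.

Government cost = €1055.25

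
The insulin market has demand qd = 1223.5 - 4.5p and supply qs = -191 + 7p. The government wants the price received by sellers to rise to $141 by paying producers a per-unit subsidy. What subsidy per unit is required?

At a seller price of 141, quantity supplied is -191 + 7·141 = 796.
Buyers absorb 796 only when they pay pb with 1223.5 − 4.5·pb = 796, i.e. pb = 95.
s = ps − pb = 141 − 95 = 46.

Required subsidy s = $46 per unit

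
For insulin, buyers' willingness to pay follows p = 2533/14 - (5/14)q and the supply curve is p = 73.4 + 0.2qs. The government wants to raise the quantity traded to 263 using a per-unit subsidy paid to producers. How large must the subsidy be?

At q = 263, from the demand curve buyers pay pb = 2533/14 − (5/14)·263 = 87; from the supply curve sellers need ps = 73.4 + 0.2·263 = 126.
The subsidy must fill the gap: s = ps − pb = 126 − 87 = 39.

Required subsidy s = 39 per unit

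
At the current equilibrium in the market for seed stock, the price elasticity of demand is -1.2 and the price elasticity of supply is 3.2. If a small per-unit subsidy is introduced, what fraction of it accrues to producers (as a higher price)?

Producer share = 3/11

For a small subsidy around the equilibrium, the benefit split depends on the relative slopes, which at a point are proportional to the elasticities.
Buyer share = εs/(εs + |εd|) = 3.2/(3.2 + 1.2) = 8/11; seller share = |εd|/(εs + |εd|) = 3/11.
So producers capture 3/11 of the subsidy.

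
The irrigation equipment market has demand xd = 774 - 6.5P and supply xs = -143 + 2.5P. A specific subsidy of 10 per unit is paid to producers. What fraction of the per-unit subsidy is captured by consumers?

Pre-subsidy: 774 - 6.5P = -143 + 2.5P gives P* = 917/9, x* = 2011/18.
With the subsidy, sellers receive Ps = Pb + 10 for each unit, where Pb is the price buyers pay.
Supply in terms of Pb becomes xs = -143 + 2.5(Pb + 10) = -118 + 2.5Pb. Setting this equal to demand: 774 - 6.5Pb = -118 + 2.5Pb, so Pb = 892/9.
Sellers receive Ps = 892/9 + 10 = 982/9; x' = 774 − 6.5·(892/9) = 1168/9.
Buyers' price falls by P* − Pb = 917/9 − 892/9 = 25/9; sellers' price rises by Ps − P* = 982/9 − 917/9 = 65/9.
So consumers capture (25/9)/10 = 5/18 of each unit of subsidy.

Consumer share = 5/18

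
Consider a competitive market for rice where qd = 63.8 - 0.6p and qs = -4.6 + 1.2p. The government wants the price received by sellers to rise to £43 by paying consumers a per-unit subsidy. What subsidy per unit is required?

At a seller price of 43, quantity supplied is -4.6 + 1.2·43 = 47.
Buyers absorb 47 only when they pay pb with 63.8 − 0.6·pb = 47, i.e. pb = 28.
s = ps − pb = 43 − 28 = 15.

Required subsidy s = £15 per unit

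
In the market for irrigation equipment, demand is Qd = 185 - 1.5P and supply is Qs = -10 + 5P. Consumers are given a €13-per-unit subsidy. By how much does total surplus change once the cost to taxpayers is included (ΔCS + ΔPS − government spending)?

Net change in total surplus = -€97.5

Pre-subsidy: 185 - 1.5P = -10 + 5P gives P* = 30, Q* = 140.
With the rebate, buyers effectively pay Pb = Ps − 13, where Ps is the price sellers receive.
Demand in terms of Ps becomes Qd = 185 − 1.5(Ps − 13) = 204.5 - 1.5Ps. Setting this equal to supply: 204.5 - 1.5Ps = -10 + 5Ps, so Ps = 33.
Buyers pay Pb = 33 − 13 = 20; Q' = -10 + 5·33 = 155.
ΔCS = ½(140 + 155)(30 − 20) = 1475; ΔPS = ½(140 + 155)(33 − 30) = 442.5.
Government spending = 13 × 155 = 2015.
Net change = 1475 + 442.5 − 2015 = -97.5. The loss equals the DWL triangle ½·13·15.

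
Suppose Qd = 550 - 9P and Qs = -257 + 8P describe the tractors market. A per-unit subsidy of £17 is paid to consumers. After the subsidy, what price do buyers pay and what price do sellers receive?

Buyers pay 671/17; sellers receive 960/17

Pre-subsidy: 550 - 9P = -257 + 8P gives P* = 807/17, Q* = 2087/17.
With the rebate, buyers effectively pay Pb = Ps − 17, where Ps is the price sellers receive.
Demand in terms of Ps becomes Qd = 550 − 9(Ps − 17) = 703 - 9Ps. Setting this equal to supply: 703 - 9Ps = -257 + 8Ps, so Ps = 960/17.
Buyers pay Pb = 960/17 − 17 = 671/17; Q' = -257 + 8·(960/17) = 3311/17.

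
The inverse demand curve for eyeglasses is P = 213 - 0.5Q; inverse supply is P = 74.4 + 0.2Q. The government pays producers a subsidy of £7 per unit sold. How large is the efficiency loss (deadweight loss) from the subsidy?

Deadweight loss = £35

Pre-subsidy: 213 - 0.5Q = 74.4 + 0.2Q gives Q* = 198 and P* = 114.
With the subsidy, sellers receive Ps = Pb + 7 for each unit, where Pb is the price buyers pay.
On the curves, Pb = 213 - 0.5Q and Ps = 74.4 + 0.2Q; the wedge Ps − Pb = 7 gives 74.4 + 0.2Q − (213 - 0.5Q) = 7, so Q' = 208.
Then Pb = 213 − 0.5·208 = 109 and Ps = 74.4 + 0.2·208 = 116.
The subsidy expands output by 208 − 198 = 10 past the efficient level; on those units the gap between marginal cost and willingness to pay runs from 0 up to 7.
DWL = ½ × 7 × 10 = 35.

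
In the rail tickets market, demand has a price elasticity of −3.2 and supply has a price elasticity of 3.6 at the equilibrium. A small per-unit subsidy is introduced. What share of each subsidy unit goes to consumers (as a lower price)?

For a small subsidy around the equilibrium, the benefit split depends on the relative slopes, which at a point are proportional to the elasticities.
Buyer share = εs/(εs + |εd|) = 3.6/(3.6 + 3.2) = 9/17; seller share = |εd|/(εs + |εd|) = 8/17.

Consumer share = 9/17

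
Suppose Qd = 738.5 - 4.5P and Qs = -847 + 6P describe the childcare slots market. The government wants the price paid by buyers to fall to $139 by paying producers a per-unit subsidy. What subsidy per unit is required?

At a buyer price of 139, quantity demanded is 738.5 − 4.5·139 = 113.
Sellers supply 113 only when they receive Ps with -847 + 6·Ps = 113, i.e. Ps = 160.
s = Ps − Pb = 160 − 139 = 21.

Required subsidy s = $21 per unit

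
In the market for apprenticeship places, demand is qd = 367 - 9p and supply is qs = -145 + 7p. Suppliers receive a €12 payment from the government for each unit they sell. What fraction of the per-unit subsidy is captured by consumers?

Pre-subsidy: 367 - 9p = -145 + 7p gives p* = 32, q* = 79.
With the subsidy, sellers receive ps = pb + 12 for each unit, where pb is the price buyers pay.
Supply in terms of pb becomes qs = -145 + 7(pb + 12) = -61 + 7pb. Setting this equal to demand: 367 - 9pb = -61 + 7pb, so pb = 26.75.
Sellers receive ps = 26.75 + 12 = 38.75; q' = 367 − 9·26.75 = 126.25.
Buyers' price falls by p* − pb = 32 − 26.75 = 5.25; sellers' price rises by ps − p* = 38.75 − 32 = 6.75.
So consumers capture 5.25/12 = 0.4375 of each unit of subsidy.

Consumer share = 0.4375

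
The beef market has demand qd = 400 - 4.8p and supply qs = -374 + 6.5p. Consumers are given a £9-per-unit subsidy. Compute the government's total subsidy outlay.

Pre-subsidy: 400 - 4.8p = -374 + 6.5p gives p* = 7740/113, q* = 8048/113.
With the rebate, buyers effectively pay pb = ps − 9, where ps is the price sellers receive.
Demand in terms of ps becomes qd = 400 − 4.8(ps − 9) = 443.2 - 4.8ps. Setting this equal to supply: 443.2 - 4.8ps = -374 + 6.5ps, so ps = 8172/113.
Buyers pay pb = 8172/113 − 9 = 7155/113; q' = -374 + 6.5·(8172/113) = 10856/113.
Government outlay = subsidy × quantity = 9 × 10856/113 = 97704/113.

Government cost = 97704/113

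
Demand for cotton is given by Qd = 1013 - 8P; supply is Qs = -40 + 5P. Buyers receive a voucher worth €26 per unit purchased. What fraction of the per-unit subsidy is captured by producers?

Pre-subsidy: 1013 - 8P = -40 + 5P gives P* = 81, Q* = 365.
With the rebate, buyers effectively pay Pb = Ps − 26, where Ps is the price sellers receive.
Demand in terms of Ps becomes Qd = 1013 − 8(Ps − 26) = 1221 - 8Ps. Setting this equal to supply: 1221 - 8Ps = -40 + 5Ps, so Ps = 97.
Buyers pay Pb = 97 − 26 = 71; Q' = -40 + 5·97 = 445.
Buyers' price falls by P* − Pb = 81 − 71 = 10; sellers' price rises by Ps − P* = 97 − 81 = 16.
So producers capture 16/26 = 8/13 of each unit of subsidy.

Producer share = 8/13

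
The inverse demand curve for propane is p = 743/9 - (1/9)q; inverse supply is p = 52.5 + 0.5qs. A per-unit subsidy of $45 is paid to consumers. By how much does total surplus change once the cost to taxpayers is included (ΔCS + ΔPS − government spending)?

Pre-subsidy: 743/9 - (1/9)q = 52.5 + 0.5q gives q* = 541/11 and p* = 848/11.
With the rebate, buyers effectively pay pb = ps − 45, where ps is the price sellers receive.
On the curves, pb = 743/9 - (1/9)q and ps = 52.5 + 0.5q; the wedge ps − pb = 45 gives 52.5 + 0.5q − (743/9 - (1/9)q) = 45, so q' = 1351/11.
Then pb = 743/9 − (1/9)·(1351/11) = 758/11 and ps = 52.5 + 0.5·(1351/11) = 1253/11.
ΔCS = ½(541/11 + 1351/11)(848/11 − 758/11) = 7740/11; ΔPS = ½(541/11 + 1351/11)(1253/11 − 848/11) = 34830/11.
Government spending = 45 × 1351/11 = 60795/11.
Net change = 7740/11 + 34830/11 − 60795/11 = -18225/11. The loss equals the DWL triangle ½·45·810/11.

Net change in total surplus = -18225/11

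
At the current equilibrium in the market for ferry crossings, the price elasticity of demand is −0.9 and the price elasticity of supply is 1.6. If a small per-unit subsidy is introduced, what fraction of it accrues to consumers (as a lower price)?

Consumer share = 0.64

For a small subsidy around the equilibrium, the benefit split depends on the relative slopes, which at a point are proportional to the elasticities.
Buyer share = εs/(εs + |εd|) = 1.6/(1.6 + 0.9) = 0.64; seller share = |εd|/(εs + |εd|) = 0.36.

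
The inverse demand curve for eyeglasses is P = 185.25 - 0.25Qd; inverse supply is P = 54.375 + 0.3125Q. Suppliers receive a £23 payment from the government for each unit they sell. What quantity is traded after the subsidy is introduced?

Pre-subsidy: 185.25 - 0.25Q = 54.375 + 0.3125Q gives Q* = 698/3 and P* = 1525/12.
With the subsidy, sellers receive Ps = Pb + 23 for each unit, where Pb is the price buyers pay.
On the curves, Pb = 185.25 - 0.25Q and Ps = 54.375 + 0.3125Q; the wedge Ps − Pb = 23 gives 54.375 + 0.3125Q − (185.25 - 0.25Q) = 23, so Q' = 2462/9.
Then Pb = 185.25 − 0.25·(2462/9) = 4207/36 and Ps = 54.375 + 0.3125·(2462/9) = 5035/36.

Q' = 2462/9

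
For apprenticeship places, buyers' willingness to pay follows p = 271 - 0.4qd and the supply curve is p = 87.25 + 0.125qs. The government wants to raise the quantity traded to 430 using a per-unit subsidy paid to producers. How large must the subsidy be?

Required subsidy s = 42 per unit

At q = 430, from the demand curve buyers pay pb = 271 − 0.4·430 = 99; from the supply curve sellers need ps = 87.25 + 0.125·430 = 141.
The subsidy must fill the gap: s = ps − pb = 141 − 99 = 42.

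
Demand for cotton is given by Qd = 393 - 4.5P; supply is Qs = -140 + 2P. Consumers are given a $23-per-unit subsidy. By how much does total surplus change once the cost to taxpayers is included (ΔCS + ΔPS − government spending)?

Pre-subsidy: 393 - 4.5P = -140 + 2P gives P* = 82, Q* = 24.
With the rebate, buyers effectively pay Pb = Ps − 23, where Ps is the price sellers receive.
Demand in terms of Ps becomes Qd = 393 − 4.5(Ps − 23) = 496.5 - 4.5Ps. Setting this equal to supply: 496.5 - 4.5Ps = -140 + 2Ps, so Ps = 1273/13.
Buyers pay Pb = 1273/13 − 23 = 974/13; Q' = -140 + 2·(1273/13) = 726/13.
ΔCS = ½(24 + 726/13)(82 − 974/13) = 47748/169; ΔPS = ½(24 + 726/13)(1273/13 − 82) = 107433/169.
Government spending = 23 × 726/13 = 16698/13.
Net change = 47748/169 + 107433/169 − 16698/13 = -4761/13. The loss equals the DWL triangle ½·23·414/13.

Net change in total surplus = -4761/13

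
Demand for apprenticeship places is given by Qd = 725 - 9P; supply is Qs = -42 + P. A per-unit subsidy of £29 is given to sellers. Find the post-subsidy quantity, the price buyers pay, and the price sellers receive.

Pre-subsidy: 725 - 9P = -42 + P gives P* = 76.7, Q* = 34.7.
With the subsidy, sellers receive Ps = Pb + 29 for each unit, where Pb is the price buyers pay.
Supply in terms of Pb becomes Qs = -42 + 1(Pb + 29) = -13 + Pb. Setting this equal to demand: 725 - 9Pb = -13 + Pb, so Pb = 73.8.
Sellers receive Ps = 73.8 + 29 = 102.8; Q' = 725 − 9·73.8 = 60.8.

Q' = 60.8; buyers pay £73.8; sellers receive £102.8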